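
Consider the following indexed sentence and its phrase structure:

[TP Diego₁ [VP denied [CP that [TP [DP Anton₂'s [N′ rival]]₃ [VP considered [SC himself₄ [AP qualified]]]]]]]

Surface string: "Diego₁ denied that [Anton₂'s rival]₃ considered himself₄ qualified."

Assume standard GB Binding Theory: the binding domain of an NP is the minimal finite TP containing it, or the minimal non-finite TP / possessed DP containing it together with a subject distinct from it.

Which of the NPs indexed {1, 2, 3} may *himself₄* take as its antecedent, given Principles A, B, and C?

{3}

*himself* is an anaphor, so Principle A applies: it must be bound in its binding domain.
Binding domain of *himself₄*: the embedded TP, whose subject is [Anton₂'s rival]₃.
*Diego₁* c-commands the anaphor but is outside its binding domain → cannot satisfy Principle A.
*Anton₂* does not c-command the anaphor → cannot bind it.
*[Anton₂'s rival]₃* c-commands the anaphor within its binding domain → licit binder.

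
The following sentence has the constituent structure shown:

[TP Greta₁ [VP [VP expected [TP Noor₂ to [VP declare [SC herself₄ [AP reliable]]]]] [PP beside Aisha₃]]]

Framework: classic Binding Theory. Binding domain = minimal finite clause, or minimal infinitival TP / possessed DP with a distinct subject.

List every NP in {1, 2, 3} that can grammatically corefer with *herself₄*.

{2}

*herself* is an anaphor, so Principle A applies: it must be bound in its binding domain.
Binding domain of *herself₄*: the embedded TP, whose subject is Noor₂.
*Greta₁* c-commands the anaphor but is outside its binding domain → cannot satisfy Principle A.
*Noor₂* c-commands the anaphor within its binding domain → licit binder.
*Aisha₃* does not c-command the anaphor → cannot bind it.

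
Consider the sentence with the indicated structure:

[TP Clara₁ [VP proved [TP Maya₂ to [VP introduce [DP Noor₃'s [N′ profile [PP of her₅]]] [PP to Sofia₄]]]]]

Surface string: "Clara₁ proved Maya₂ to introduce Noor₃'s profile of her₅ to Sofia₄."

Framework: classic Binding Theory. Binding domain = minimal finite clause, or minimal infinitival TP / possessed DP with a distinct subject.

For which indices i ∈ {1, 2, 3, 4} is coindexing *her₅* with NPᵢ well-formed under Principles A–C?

{1, 2, 4}

*her* is a pronoun, so Principle B applies: it must be free in its binding domain.
Binding domain of *her₅*: the possessed DP, whose subject is Noor₃.
*Clara₁* c-commands the pronoun but from outside its binding domain, and is not c-commanded by it → coindexation permitted.
*Maya₂* c-commands the pronoun but from outside its binding domain, and is not c-commanded by it → coindexation permitted.
*Noor₃* c-commands the pronoun within its binding domain → coindexation would violate Principle B.
*Sofia₄* and the pronoun do not c-command one another → neither Principle B nor Principle C is at stake; coindexation permitted.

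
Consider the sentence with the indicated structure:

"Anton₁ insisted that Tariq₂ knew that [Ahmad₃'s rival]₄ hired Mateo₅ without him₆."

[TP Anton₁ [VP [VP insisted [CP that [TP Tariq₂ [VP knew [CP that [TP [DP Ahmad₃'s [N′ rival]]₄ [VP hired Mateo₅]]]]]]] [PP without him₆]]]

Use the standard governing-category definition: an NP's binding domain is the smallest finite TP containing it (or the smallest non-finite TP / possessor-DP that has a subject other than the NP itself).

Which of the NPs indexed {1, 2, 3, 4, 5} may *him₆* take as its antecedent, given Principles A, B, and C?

{2, 3, 4, 5}

*him* is a pronoun, so Principle B applies: it must be free in its binding domain.
Binding domain of *him₆*: the matrix TP, whose subject is Anton₁.
*Anton₁* c-commands the pronoun within its binding domain → coindexation would violate Principle B.
*Tariq₂* and the pronoun do not c-command one another → neither Principle B nor Principle C is at stake; coindexation permitted.
*Ahmad₃* and the pronoun do not c-command one another → neither Principle B nor Principle C is at stake; coindexation permitted.
*[Ahmad₃'s rival]₄* and the pronoun do not c-command one another → neither Principle B nor Principle C is at stake; coindexation permitted.
*Mateo₅* and the pronoun do not c-command one another → neither Principle B nor Principle C is at stake; coindexation permitted.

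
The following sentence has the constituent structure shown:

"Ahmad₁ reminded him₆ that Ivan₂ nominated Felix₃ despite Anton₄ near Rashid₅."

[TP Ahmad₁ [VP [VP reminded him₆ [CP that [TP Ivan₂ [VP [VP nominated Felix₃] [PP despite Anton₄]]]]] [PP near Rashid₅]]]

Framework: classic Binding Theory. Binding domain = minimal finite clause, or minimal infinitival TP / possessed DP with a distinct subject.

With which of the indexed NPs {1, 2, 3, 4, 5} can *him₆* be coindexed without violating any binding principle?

*him* is a pronoun, so Principle B applies: it must be free in its binding domain.
Binding domain of *him₆*: the matrix TP, whose subject is Ahmad₁.
*Ahmad₁* c-commands the pronoun within its binding domain → coindexation would violate Principle B.
*Ivan₂*: the pronoun c-commands this R-expression → coindexation would violate Principle C on *Ivan₂*.
*Felix₃*: the pronoun c-commands this R-expression → coindexation would violate Principle C on *Felix₃*.
*Anton₄*: the pronoun c-commands this R-expression → coindexation would violate Principle C on *Anton₄*.
*Rashid₅* and the pronoun do not c-command one another → neither Principle B nor Principle C is at stake; coindexation permitted.

{5}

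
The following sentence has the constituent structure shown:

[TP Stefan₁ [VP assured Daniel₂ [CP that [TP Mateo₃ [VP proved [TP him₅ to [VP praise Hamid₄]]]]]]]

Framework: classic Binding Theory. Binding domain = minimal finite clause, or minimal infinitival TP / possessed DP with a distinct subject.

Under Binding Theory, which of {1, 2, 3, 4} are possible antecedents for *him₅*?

{1, 2}

*him* is a pronoun, so Principle B applies: it must be free in its binding domain.
Binding domain of *him₅*: the embedded TP, whose subject is Mateo₃.
*Stefan₁* c-commands the pronoun but from outside its binding domain, and is not c-commanded by it → coindexation permitted.
*Daniel₂* c-commands the pronoun but from outside its binding domain, and is not c-commanded by it → coindexation permitted.
*Mateo₃* c-commands the pronoun within its binding domain → coindexation would violate Principle B.
*Hamid₄*: the pronoun c-commands this R-expression → coindexation would violate Principle C on *Hamid₄*.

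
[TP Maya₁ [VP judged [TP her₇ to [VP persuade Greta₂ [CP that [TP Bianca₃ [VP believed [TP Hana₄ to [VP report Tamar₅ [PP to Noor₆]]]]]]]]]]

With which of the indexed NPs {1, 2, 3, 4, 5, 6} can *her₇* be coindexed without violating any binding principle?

*her* is a pronoun, so Principle B applies: it must be free in its binding domain.
Binding domain of *her₇*: the matrix TP, whose subject is Maya₁.
*Maya₁* c-commands the pronoun within its binding domain → coindexation would violate Principle B.
*Greta₂*: the pronoun c-commands this R-expression → coindexation would violate Principle C on *Greta₂*.
*Bianca₃*: the pronoun c-commands this R-expression → coindexation would violate Principle C on *Bianca₃*.
*Hana₄*: the pronoun c-commands this R-expression → coindexation would violate Principle C on *Hana₄*.
*Tamar₅*: the pronoun c-commands this R-expression → coindexation would violate Principle C on *Tamar₅*.
*Noor₆*: the pronoun c-commands this R-expression → coindexation would violate Principle C on *Noor₆*.

none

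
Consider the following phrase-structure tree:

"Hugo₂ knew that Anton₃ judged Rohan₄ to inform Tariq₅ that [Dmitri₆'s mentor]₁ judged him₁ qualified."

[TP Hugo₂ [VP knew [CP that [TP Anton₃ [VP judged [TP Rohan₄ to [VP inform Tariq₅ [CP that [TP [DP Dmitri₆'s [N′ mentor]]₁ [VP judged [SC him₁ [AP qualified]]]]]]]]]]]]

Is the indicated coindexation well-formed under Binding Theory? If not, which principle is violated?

Principle B

The two coindexed NPs are *[Dmitri₆'s mentor]₁* and *him₁*.
*him₁* is a pronoun. Its binding domain is the embedded TP, whose subject is [Dmitri₆'s mentor]₁.
*[Dmitri₆'s mentor]₁* c-commands it within that domain and carries the same index.
The pronoun is locally bound → Principle B violation.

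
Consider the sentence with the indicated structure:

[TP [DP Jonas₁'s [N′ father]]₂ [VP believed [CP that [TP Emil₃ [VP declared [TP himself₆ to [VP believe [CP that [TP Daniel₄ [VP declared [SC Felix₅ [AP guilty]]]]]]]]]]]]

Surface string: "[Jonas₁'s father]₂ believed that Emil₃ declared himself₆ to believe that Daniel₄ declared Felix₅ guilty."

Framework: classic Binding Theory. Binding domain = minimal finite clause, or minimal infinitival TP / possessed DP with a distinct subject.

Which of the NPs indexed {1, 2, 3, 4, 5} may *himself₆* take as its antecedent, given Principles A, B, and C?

{3}

*himself* is an anaphor, so Principle A applies: it must be bound in its binding domain.
Binding domain of *himself₆*: the embedded TP, whose subject is Emil₃.
*Jonas₁* does not c-command the anaphor → cannot bind it.
*[Jonas₁'s father]₂* c-commands the anaphor but is outside its binding domain → cannot satisfy Principle A.
*Emil₃* c-commands the anaphor within its binding domain → licit binder.
*Daniel₄* does not c-command the anaphor → cannot bind it.
*Felix₅* does not c-command the anaphor → cannot bind it.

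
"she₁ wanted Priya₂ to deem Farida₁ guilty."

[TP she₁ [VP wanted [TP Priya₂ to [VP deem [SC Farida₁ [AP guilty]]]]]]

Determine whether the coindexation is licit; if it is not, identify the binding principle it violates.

Principle C

The two coindexed NPs are *she₁* and *Farida₁*.
*Farida₁* is an R-expression. Principle C requires it to be free everywhere.
*she₁* c-commands it and carries the same index.
The R-expression is bound → Principle C violation.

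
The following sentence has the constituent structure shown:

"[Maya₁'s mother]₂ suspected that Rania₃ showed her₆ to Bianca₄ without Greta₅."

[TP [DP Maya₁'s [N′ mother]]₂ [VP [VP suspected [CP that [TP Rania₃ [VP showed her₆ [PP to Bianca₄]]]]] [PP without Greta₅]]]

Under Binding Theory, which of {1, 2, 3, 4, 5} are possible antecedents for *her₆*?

{1, 2, 5}

*her* is a pronoun, so Principle B applies: it must be free in its binding domain.
Binding domain of *her₆*: the embedded TP, whose subject is Rania₃.
*Maya₁* and the pronoun do not c-command one another → neither Principle B nor Principle C is at stake; coindexation permitted.
*[Maya₁'s mother]₂* c-commands the pronoun but from outside its binding domain, and is not c-commanded by it → coindexation permitted.
*Rania₃* c-commands the pronoun within its binding domain → coindexation would violate Principle B.
*Bianca₄*: the pronoun c-commands this R-expression → coindexation would violate Principle C on *Bianca₄*.
*Greta₅* and the pronoun do not c-command one another → neither Principle B nor Principle C is at stake; coindexation permitted.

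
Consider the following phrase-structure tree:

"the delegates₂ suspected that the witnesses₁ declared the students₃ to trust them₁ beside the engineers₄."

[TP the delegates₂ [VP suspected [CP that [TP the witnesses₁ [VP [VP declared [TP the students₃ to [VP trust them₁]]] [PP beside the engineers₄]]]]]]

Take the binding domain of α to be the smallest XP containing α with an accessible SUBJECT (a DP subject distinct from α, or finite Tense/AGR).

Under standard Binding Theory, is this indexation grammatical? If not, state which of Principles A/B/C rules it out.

The two coindexed NPs are *the witnesses₁* and *them₁*.
*them₁* is a pronoun; its binding domain is the embedded TP, whose subject is the students₃. Within that domain it is c-commanded only by *the students₃*, which carries a different index — the pronoun is free locally, so Principle B holds.
*the witnesses₁* is an R-expression; *them₁* does not c-command it, and no other NP shares its index, so Principle C is satisfied.
All principles are respected.

grammatical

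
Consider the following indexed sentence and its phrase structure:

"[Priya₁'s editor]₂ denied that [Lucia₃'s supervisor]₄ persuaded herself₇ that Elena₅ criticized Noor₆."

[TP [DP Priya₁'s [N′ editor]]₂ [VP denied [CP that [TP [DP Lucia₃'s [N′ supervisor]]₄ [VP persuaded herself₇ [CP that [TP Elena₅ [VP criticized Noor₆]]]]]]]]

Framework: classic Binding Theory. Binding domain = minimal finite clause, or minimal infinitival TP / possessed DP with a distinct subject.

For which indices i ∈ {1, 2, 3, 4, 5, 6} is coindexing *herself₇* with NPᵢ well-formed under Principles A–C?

*herself* is an anaphor, so Principle A applies: it must be bound in its binding domain.
Binding domain of *herself₇*: the embedded TP, whose subject is [Lucia₃'s supervisor]₄.
*Priya₁* does not c-command the anaphor → cannot bind it.
*[Priya₁'s editor]₂* c-commands the anaphor but is outside its binding domain → cannot satisfy Principle A.
*Lucia₃* does not c-command the anaphor → cannot bind it.
*[Lucia₃'s supervisor]₄* c-commands the anaphor within its binding domain → licit binder.
*Elena₅* does not c-command the anaphor → cannot bind it.
*Noor₆* does not c-command the anaphor → cannot bind it.

{4}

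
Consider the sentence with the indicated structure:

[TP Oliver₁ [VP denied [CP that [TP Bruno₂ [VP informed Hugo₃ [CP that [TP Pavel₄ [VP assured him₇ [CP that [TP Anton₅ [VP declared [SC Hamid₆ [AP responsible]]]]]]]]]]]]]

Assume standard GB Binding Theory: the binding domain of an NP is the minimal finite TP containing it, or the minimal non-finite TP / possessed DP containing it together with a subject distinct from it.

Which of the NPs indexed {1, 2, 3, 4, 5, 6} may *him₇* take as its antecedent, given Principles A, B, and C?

*him* is a pronoun, so Principle B applies: it must be free in its binding domain.
Binding domain of *him₇*: the embedded TP, whose subject is Pavel₄.
*Oliver₁* c-commands the pronoun but from outside its binding domain, and is not c-commanded by it → coindexation permitted.
*Bruno₂* c-commands the pronoun but from outside its binding domain, and is not c-commanded by it → coindexation permitted.
*Hugo₃* c-commands the pronoun but from outside its binding domain, and is not c-commanded by it → coindexation permitted.
*Pavel₄* c-commands the pronoun within its binding domain → coindexation would violate Principle B.
*Anton₅*: the pronoun c-commands this R-expression → coindexation would violate Principle C on *Anton₅*.
*Hamid₆*: the pronoun c-commands this R-expression → coindexation would violate Principle C on *Hamid₆*.

{1, 2, 3}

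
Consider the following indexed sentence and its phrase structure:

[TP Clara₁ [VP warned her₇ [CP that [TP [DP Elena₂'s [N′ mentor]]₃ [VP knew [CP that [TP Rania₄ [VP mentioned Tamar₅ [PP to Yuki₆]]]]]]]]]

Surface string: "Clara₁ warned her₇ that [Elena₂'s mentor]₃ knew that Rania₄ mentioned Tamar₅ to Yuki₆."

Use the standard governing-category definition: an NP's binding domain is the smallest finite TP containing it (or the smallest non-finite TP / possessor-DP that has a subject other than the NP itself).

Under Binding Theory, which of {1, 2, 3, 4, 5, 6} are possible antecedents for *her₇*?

none

*her* is a pronoun, so Principle B applies: it must be free in its binding domain.
Binding domain of *her₇*: the matrix TP, whose subject is Clara₁.
*Clara₁* c-commands the pronoun within its binding domain → coindexation would violate Principle B.
*Elena₂*: the pronoun c-commands this R-expression → coindexation would violate Principle C on *Elena₂*.
*[Elena₂'s mentor]₃*: the pronoun c-commands this R-expression → coindexation would violate Principle C on *[Elena₂'s mentor]₃*.
*Rania₄*: the pronoun c-commands this R-expression → coindexation would violate Principle C on *Rania₄*.
*Tamar₅*: the pronoun c-commands this R-expression → coindexation would violate Principle C on *Tamar₅*.
*Yuki₆*: the pronoun c-commands this R-expression → coindexation would violate Principle C on *Yuki₆*.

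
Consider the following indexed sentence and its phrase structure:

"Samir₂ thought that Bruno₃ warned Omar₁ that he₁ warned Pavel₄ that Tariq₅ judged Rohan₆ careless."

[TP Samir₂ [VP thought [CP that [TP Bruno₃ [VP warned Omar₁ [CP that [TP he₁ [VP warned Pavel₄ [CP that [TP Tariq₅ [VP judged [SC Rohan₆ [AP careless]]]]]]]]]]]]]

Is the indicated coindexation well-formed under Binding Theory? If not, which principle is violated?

The two coindexed NPs are *Omar₁* and *he₁*.
*he₁* is a pronoun; nothing c-commands it within its binding domain (the embedded TP.), so Principle B holds trivially.
*Omar₁* is an R-expression; *he₁* does not c-command it, and no other NP shares its index, so Principle C is satisfied.
All principles are respected.

grammatical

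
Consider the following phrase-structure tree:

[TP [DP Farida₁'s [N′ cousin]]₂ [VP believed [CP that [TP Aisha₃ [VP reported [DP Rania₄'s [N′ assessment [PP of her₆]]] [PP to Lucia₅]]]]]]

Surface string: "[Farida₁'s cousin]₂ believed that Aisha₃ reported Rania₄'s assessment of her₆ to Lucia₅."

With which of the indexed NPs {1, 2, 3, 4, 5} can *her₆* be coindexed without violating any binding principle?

{1, 2, 3, 5}

*her* is a pronoun, so Principle B applies: it must be free in its binding domain.
Binding domain of *her₆*: the possessed DP, whose subject is Rania₄.
*Farida₁* and the pronoun do not c-command one another → neither Principle B nor Principle C is at stake; coindexation permitted.
*[Farida₁'s cousin]₂* c-commands the pronoun but from outside its binding domain, and is not c-commanded by it → coindexation permitted.
*Aisha₃* c-commands the pronoun but from outside its binding domain, and is not c-commanded by it → coindexation permitted.
*Rania₄* c-commands the pronoun within its binding domain → coindexation would violate Principle B.
*Lucia₅* and the pronoun do not c-command one another → neither Principle B nor Principle C is at stake; coindexation permitted.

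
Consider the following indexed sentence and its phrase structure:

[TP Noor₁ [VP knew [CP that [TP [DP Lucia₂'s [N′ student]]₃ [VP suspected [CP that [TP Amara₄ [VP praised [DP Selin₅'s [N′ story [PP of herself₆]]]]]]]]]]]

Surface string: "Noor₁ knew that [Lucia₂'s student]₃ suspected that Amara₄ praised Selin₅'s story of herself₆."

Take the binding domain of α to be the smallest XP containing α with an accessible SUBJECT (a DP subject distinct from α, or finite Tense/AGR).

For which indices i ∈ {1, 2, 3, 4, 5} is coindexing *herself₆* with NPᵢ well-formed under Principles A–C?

*herself* is an anaphor, so Principle A applies: it must be bound in its binding domain.
Binding domain of *herself₆*: the possessed DP, whose subject is Selin₅.
*Noor₁* c-commands the anaphor but is outside its binding domain → cannot satisfy Principle A.
*Lucia₂* does not c-command the anaphor → cannot bind it.
*[Lucia₂'s student]₃* c-commands the anaphor but is outside its binding domain → cannot satisfy Principle A.
*Amara₄* c-commands the anaphor but is outside its binding domain → cannot satisfy Principle A.
*Selin₅* c-commands the anaphor within its binding domain → licit binder.

{5}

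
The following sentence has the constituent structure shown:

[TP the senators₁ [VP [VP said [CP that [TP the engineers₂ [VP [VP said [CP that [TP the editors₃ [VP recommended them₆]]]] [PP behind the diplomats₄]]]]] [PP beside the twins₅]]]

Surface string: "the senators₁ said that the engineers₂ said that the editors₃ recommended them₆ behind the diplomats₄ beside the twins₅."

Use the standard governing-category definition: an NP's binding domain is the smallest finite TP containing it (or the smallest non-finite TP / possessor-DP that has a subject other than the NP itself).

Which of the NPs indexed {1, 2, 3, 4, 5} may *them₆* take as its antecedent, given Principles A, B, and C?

{1, 2, 4, 5}

*them* is a pronoun, so Principle B applies: it must be free in its binding domain.
Binding domain of *them₆*: the embedded TP, whose subject is the editors₃.
*the senators₁* c-commands the pronoun but from outside its binding domain, and is not c-commanded by it → coindexation permitted.
*the engineers₂* c-commands the pronoun but from outside its binding domain, and is not c-commanded by it → coindexation permitted.
*the editors₃* c-commands the pronoun within its binding domain → coindexation would violate Principle B.
*the diplomats₄* and the pronoun do not c-command one another → neither Principle B nor Principle C is at stake; coindexation permitted.
*the twins₅* and the pronoun do not c-command one another → neither Principle B nor Principle C is at stake; coindexation permitted.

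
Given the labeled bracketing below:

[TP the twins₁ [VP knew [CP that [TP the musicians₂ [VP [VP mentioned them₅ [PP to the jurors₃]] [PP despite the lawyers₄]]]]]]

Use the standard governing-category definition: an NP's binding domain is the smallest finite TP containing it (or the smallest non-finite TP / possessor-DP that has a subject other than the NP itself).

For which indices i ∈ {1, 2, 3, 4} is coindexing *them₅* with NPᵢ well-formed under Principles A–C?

*them* is a pronoun, so Principle B applies: it must be free in its binding domain.
Binding domain of *them₅*: the embedded TP, whose subject is the musicians₂.
*the twins₁* c-commands the pronoun but from outside its binding domain, and is not c-commanded by it → coindexation permitted.
*the musicians₂* c-commands the pronoun within its binding domain → coindexation would violate Principle B.
*the jurors₃*: the pronoun c-commands this R-expression → coindexation would violate Principle C on *the jurors₃*.
*the lawyers₄* and the pronoun do not c-command one another → neither Principle B nor Principle C is at stake; coindexation permitted.

{1, 4}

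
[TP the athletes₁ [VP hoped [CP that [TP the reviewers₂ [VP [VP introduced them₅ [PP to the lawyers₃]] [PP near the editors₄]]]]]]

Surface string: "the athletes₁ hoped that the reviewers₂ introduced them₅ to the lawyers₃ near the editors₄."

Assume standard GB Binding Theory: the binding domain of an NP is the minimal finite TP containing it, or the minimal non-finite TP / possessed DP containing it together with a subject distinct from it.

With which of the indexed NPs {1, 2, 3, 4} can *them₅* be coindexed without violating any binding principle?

{1, 4}

*them* is a pronoun, so Principle B applies: it must be free in its binding domain.
Binding domain of *them₅*: the embedded TP, whose subject is the reviewers₂.
*the athletes₁* c-commands the pronoun but from outside its binding domain, and is not c-commanded by it → coindexation permitted.
*the reviewers₂* c-commands the pronoun within its binding domain → coindexation would violate Principle B.
*the lawyers₃*: the pronoun c-commands this R-expression → coindexation would violate Principle C on *the lawyers₃*.
*the editors₄* and the pronoun do not c-command one another → neither Principle B nor Principle C is at stake; coindexation permitted.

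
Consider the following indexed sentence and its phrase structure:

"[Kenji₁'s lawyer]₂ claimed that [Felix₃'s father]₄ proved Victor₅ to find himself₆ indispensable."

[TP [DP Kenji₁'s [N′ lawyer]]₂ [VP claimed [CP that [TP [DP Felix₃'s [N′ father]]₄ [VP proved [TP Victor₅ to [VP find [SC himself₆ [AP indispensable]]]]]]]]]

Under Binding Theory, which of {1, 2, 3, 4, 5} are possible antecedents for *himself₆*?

*himself* is an anaphor, so Principle A applies: it must be bound in its binding domain.
Binding domain of *himself₆*: the embedded TP, whose subject is Victor₅.
*Kenji₁* does not c-command the anaphor → cannot bind it.
*[Kenji₁'s lawyer]₂* c-commands the anaphor but is outside its binding domain → cannot satisfy Principle A.
*Felix₃* does not c-command the anaphor → cannot bind it.
*[Felix₃'s father]₄* c-commands the anaphor but is outside its binding domain → cannot satisfy Principle A.
*Victor₅* c-commands the anaphor within its binding domain → licit binder.

{5}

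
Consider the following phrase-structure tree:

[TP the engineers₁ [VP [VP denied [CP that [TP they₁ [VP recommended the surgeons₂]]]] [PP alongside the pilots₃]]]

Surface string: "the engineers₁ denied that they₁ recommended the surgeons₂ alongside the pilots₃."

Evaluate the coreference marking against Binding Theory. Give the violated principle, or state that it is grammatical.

grammatical

The two coindexed NPs are *the engineers₁* and *they₁*.
*they₁* is a pronoun; nothing c-commands it within its binding domain (the embedded TP.), so Principle B holds trivially.
*the engineers₁* is an R-expression; *they₁* does not c-command it, and no other NP shares its index, so Principle C is satisfied.
All principles are respected.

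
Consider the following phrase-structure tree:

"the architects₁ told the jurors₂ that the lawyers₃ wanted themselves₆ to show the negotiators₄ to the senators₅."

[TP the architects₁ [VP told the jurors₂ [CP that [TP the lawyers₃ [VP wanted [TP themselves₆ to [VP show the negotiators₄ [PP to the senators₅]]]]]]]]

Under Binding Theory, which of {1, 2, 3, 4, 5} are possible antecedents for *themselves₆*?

{3}

*themselves* is an anaphor, so Principle A applies: it must be bound in its binding domain.
Binding domain of *themselves₆*: the embedded TP, whose subject is the lawyers₃.
*the architects₁* c-commands the anaphor but is outside its binding domain → cannot satisfy Principle A.
*the jurors₂* c-commands the anaphor but is outside its binding domain → cannot satisfy Principle A.
*the lawyers₃* c-commands the anaphor within its binding domain → licit binder.
*the negotiators₄* does not c-command the anaphor → cannot bind it.
*the senators₅* does not c-command the anaphor → cannot bind it.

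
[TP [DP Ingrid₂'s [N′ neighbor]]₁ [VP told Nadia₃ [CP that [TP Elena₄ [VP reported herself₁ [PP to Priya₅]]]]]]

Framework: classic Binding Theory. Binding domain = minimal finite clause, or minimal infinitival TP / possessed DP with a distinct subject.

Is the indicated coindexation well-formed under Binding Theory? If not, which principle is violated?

Principle A

The two coindexed NPs are *[Ingrid₂'s neighbor]₁* and *herself₁*.
*herself₁* is an anaphor. Principle A requires it to be bound within its binding domain — the embedded TP, whose subject is Elena₄.
Within that domain it is c-commanded by *Elena₄*, which does not share its index.
*[Ingrid₂'s neighbor]₁* does c-command the anaphor, but from outside its binding domain.
The anaphor is unbound in its domain → Principle A violation.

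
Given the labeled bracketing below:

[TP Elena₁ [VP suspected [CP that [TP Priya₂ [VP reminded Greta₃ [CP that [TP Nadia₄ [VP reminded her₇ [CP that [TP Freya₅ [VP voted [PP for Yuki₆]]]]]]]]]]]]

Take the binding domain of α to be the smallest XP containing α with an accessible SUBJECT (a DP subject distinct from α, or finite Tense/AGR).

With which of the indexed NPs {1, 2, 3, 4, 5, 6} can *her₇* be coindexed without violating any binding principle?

*her* is a pronoun, so Principle B applies: it must be free in its binding domain.
Binding domain of *her₇*: the embedded TP, whose subject is Nadia₄.
*Elena₁* c-commands the pronoun but from outside its binding domain, and is not c-commanded by it → coindexation permitted.
*Priya₂* c-commands the pronoun but from outside its binding domain, and is not c-commanded by it → coindexation permitted.
*Greta₃* c-commands the pronoun but from outside its binding domain, and is not c-commanded by it → coindexation permitted.
*Nadia₄* c-commands the pronoun within its binding domain → coindexation would violate Principle B.
*Freya₅*: the pronoun c-commands this R-expression → coindexation would violate Principle C on *Freya₅*.
*Yuki₆*: the pronoun c-commands this R-expression → coindexation would violate Principle C on *Yuki₆*.

{1, 2, 3}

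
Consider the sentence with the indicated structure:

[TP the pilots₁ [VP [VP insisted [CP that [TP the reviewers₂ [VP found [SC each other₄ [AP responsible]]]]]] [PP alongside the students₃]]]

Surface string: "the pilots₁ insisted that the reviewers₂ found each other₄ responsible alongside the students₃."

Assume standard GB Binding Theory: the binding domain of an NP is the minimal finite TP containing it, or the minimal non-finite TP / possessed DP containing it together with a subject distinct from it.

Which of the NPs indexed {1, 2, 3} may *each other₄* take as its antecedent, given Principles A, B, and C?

*each other* is an anaphor, so Principle A applies: it must be bound in its binding domain.
Binding domain of *each other₄*: the embedded TP, whose subject is the reviewers₂.
*the pilots₁* c-commands the anaphor but is outside its binding domain → cannot satisfy Principle A.
*the reviewers₂* c-commands the anaphor within its binding domain → licit binder.
*the students₃* does not c-command the anaphor → cannot bind it.

{2}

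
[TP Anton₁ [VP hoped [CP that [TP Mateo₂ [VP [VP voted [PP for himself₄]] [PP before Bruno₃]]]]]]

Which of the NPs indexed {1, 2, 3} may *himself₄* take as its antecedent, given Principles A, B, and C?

*himself* is an anaphor, so Principle A applies: it must be bound in its binding domain.
Binding domain of *himself₄*: the embedded TP, whose subject is Mateo₂.
*Anton₁* c-commands the anaphor but is outside its binding domain → cannot satisfy Principle A.
*Mateo₂* c-commands the anaphor within its binding domain → licit binder.
*Bruno₃* does not c-command the anaphor → cannot bind it.

{2}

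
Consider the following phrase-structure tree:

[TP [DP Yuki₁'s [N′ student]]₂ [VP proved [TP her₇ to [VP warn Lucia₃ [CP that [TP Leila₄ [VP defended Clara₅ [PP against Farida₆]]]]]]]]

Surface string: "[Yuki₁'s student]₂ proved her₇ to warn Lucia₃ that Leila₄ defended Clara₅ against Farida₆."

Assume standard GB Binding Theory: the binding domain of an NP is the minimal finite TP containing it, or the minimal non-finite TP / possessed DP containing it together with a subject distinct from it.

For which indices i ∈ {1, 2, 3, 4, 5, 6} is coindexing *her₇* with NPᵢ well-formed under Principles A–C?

{1}

*her* is a pronoun, so Principle B applies: it must be free in its binding domain.
Binding domain of *her₇*: the matrix TP, whose subject is [Yuki₁'s student]₂.
*Yuki₁* and the pronoun do not c-command one another → neither Principle B nor Principle C is at stake; coindexation permitted.
*[Yuki₁'s student]₂* c-commands the pronoun within its binding domain → coindexation would violate Principle B.
*Lucia₃*: the pronoun c-commands this R-expression → coindexation would violate Principle C on *Lucia₃*.
*Leila₄*: the pronoun c-commands this R-expression → coindexation would violate Principle C on *Leila₄*.
*Clara₅*: the pronoun c-commands this R-expression → coindexation would violate Principle C on *Clara₅*.
*Farida₆*: the pronoun c-commands this R-expression → coindexation would violate Principle C on *Farida₆*.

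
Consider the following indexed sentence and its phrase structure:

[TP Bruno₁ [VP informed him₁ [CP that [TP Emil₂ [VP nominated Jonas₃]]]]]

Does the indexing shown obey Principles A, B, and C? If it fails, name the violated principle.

The two coindexed NPs are *Bruno₁* and *him₁*.
*him₁* is a pronoun. Its binding domain is the matrix TP, whose subject is Bruno₁.
*Bruno₁* c-commands it within that domain and carries the same index.
The pronoun is locally bound → Principle B violation.

Principle B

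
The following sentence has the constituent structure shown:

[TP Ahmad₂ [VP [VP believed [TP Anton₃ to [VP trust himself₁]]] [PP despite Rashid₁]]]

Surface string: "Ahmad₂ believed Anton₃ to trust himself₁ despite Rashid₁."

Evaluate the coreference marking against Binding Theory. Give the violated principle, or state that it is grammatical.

Principle A

The two coindexed NPs are *Rashid₁* and *himself₁*.
*himself₁* is an anaphor. Principle A requires it to be bound within its binding domain — the embedded TP, whose subject is Anton₃.
Within that domain it is c-commanded by *Anton₃*, which does not share its index.
*Rashid₁* does not c-command the anaphor at all.
The anaphor is unbound in its domain → Principle A violation.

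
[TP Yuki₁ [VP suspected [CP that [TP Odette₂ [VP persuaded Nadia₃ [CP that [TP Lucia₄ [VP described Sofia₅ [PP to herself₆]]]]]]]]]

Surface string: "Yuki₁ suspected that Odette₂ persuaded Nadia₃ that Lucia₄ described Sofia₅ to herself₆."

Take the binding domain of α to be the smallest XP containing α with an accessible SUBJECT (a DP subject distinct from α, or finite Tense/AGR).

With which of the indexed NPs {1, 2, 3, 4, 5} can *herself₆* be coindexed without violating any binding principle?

{4, 5}

*herself* is an anaphor, so Principle A applies: it must be bound in its binding domain.
Binding domain of *herself₆*: the embedded TP, whose subject is Lucia₄.
*Yuki₁* c-commands the anaphor but is outside its binding domain → cannot satisfy Principle A.
*Odette₂* c-commands the anaphor but is outside its binding domain → cannot satisfy Principle A.
*Nadia₃* c-commands the anaphor but is outside its binding domain → cannot satisfy Principle A.
*Lucia₄* c-commands the anaphor within its binding domain → licit binder.
*Sofia₅* c-commands the anaphor within its binding domain → licit binder.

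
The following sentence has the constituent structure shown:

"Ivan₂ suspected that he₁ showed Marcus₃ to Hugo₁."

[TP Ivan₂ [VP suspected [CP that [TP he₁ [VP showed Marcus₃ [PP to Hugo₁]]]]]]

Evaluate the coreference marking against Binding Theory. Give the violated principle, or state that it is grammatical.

The two coindexed NPs are *he₁* and *Hugo₁*.
*Hugo₁* is an R-expression. Principle C requires it to be free everywhere.
*he₁* c-commands it and carries the same index.
The R-expression is bound → Principle C violation.

Principle C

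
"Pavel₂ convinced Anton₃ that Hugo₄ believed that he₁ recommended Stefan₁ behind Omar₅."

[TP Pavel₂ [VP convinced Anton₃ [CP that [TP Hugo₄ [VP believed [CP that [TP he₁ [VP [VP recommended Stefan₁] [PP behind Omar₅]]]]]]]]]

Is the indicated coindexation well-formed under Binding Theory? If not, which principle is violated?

The two coindexed NPs are *he₁* and *Stefan₁*.
*Stefan₁* is an R-expression. Principle C requires it to be free everywhere.
*he₁* c-commands it and carries the same index.
The R-expression is bound → Principle C violation.

Principle C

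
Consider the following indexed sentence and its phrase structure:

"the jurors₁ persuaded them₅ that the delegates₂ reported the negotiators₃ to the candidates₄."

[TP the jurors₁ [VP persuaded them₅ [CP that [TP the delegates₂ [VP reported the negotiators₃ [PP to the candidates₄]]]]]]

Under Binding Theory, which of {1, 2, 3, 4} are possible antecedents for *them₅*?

none

*them* is a pronoun, so Principle B applies: it must be free in its binding domain.
Binding domain of *them₅*: the matrix TP, whose subject is the jurors₁.
*the jurors₁* c-commands the pronoun within its binding domain → coindexation would violate Principle B.
*the delegates₂*: the pronoun c-commands this R-expression → coindexation would violate Principle C on *the delegates₂*.
*the negotiators₃*: the pronoun c-commands this R-expression → coindexation would violate Principle C on *the negotiators₃*.
*the candidates₄*: the pronoun c-commands this R-expression → coindexation would violate Principle C on *the candidates₄*.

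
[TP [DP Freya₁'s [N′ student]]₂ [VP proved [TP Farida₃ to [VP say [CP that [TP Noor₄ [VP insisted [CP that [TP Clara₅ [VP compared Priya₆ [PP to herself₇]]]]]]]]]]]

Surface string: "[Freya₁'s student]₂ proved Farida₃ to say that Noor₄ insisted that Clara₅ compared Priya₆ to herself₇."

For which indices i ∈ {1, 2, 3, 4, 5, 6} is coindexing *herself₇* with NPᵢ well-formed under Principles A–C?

*herself* is an anaphor, so Principle A applies: it must be bound in its binding domain.
Binding domain of *herself₇*: the embedded TP, whose subject is Clara₅.
*Freya₁* does not c-command the anaphor → cannot bind it.
*[Freya₁'s student]₂* c-commands the anaphor but is outside its binding domain → cannot satisfy Principle A.
*Farida₃* c-commands the anaphor but is outside its binding domain → cannot satisfy Principle A.
*Noor₄* c-commands the anaphor but is outside its binding domain → cannot satisfy Principle A.
*Clara₅* c-commands the anaphor within its binding domain → licit binder.
*Priya₆* c-commands the anaphor within its binding domain → licit binder.

{5, 6}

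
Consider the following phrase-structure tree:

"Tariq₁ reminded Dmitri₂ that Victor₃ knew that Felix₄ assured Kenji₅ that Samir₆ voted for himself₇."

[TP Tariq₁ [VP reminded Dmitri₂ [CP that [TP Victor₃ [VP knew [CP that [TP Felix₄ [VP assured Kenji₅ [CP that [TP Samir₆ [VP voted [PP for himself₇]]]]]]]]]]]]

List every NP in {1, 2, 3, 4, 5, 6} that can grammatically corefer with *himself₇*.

*himself* is an anaphor, so Principle A applies: it must be bound in its binding domain.
Binding domain of *himself₇*: the embedded TP, whose subject is Samir₆.
*Tariq₁* c-commands the anaphor but is outside its binding domain → cannot satisfy Principle A.
*Dmitri₂* c-commands the anaphor but is outside its binding domain → cannot satisfy Principle A.
*Victor₃* c-commands the anaphor but is outside its binding domain → cannot satisfy Principle A.
*Felix₄* c-commands the anaphor but is outside its binding domain → cannot satisfy Principle A.
*Kenji₅* c-commands the anaphor but is outside its binding domain → cannot satisfy Principle A.
*Samir₆* c-commands the anaphor within its binding domain → licit binder.

{6}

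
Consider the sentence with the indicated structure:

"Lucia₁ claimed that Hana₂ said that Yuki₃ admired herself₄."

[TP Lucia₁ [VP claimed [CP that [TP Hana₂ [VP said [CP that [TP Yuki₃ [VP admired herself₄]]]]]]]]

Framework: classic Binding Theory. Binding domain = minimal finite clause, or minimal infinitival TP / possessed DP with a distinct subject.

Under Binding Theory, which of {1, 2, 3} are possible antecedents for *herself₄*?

{3}

*herself* is an anaphor, so Principle A applies: it must be bound in its binding domain.
Binding domain of *herself₄*: the embedded TP, whose subject is Yuki₃.
*Lucia₁* c-commands the anaphor but is outside its binding domain → cannot satisfy Principle A.
*Hana₂* c-commands the anaphor but is outside its binding domain → cannot satisfy Principle A.
*Yuki₃* c-commands the anaphor within its binding domain → licit binder.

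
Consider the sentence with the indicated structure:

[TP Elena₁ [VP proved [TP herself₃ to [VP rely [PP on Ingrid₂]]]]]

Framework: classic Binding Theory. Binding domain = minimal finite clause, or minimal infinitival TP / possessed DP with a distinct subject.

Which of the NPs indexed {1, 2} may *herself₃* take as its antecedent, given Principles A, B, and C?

*herself* is an anaphor, so Principle A applies: it must be bound in its binding domain.
Binding domain of *herself₃*: the matrix TP, whose subject is Elena₁.
*Elena₁* c-commands the anaphor within its binding domain → licit binder.
*Ingrid₂* does not c-command the anaphor → cannot bind it.

{1}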